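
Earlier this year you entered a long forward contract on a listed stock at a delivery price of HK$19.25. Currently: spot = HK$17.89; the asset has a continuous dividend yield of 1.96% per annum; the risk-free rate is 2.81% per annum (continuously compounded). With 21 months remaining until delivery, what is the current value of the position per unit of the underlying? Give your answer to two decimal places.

Current fair forward for the remaining 21 months: F = S·e^((r − q)·T), (r − q) = 0.0281 − 0.0196 = 0.0085
F = 17.89 · e^(0.0085 × 21/12) = 17.89 × 1.014986 = 18.1581
Value of long forward = (F − K)·e^(−rT) = (18.1581 − 19.25) · e^(−0.0281·21/12)
= -1.0919 × 0.952015 = -1.04

-HK$1.04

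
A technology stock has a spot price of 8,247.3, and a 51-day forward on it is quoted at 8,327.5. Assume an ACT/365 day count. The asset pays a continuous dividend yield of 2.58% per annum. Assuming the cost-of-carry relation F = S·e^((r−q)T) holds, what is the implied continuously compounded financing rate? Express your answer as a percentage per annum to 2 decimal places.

From F = S·e^((r−q)T): (r − q) = ln(F/S)/T
ln(8327.5/8247.3) = ln(1.009724) = 0.009677
(r − q) = 0.009677 / (51/365) = 0.069257
r = ln(F/S)/T + q = 0.069257 + 0.0258 = 0.095057
r = 9.51%

9.51%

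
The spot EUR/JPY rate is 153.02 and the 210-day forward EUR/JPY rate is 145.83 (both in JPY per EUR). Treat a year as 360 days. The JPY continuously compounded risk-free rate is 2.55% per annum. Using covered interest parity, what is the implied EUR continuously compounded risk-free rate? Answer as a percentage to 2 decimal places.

10.80%

F = S·e^((r_JPY − r_EUR)T) ⇒ r_EUR = r_JPY − ln(F/S)/T
ln(145.83/153.02) = -0.048127; /(210/360) = -0.082503
r_EUR = 0.0255 + 0.082503 = 0.108003
r_EUR = 10.80%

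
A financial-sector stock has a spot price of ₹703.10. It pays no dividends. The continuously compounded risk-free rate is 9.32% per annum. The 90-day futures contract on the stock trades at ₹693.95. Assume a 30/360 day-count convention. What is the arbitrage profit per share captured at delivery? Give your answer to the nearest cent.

Fair futures: F* = S·e^(carry·T), with carry = r = 0.0932
F* = 703.10 · e^(0.0932 × 90/360) = 703.10 · e^0.023300 = 703.10 × 1.023574 = ₹719.6749
Market ₹693.95 < fair ₹719.6749: forward underpriced → reverse cash-and-carry (short spot, go long the forward).
At maturity, profit = |F_mkt − F*| = |693.95 − 719.6749| = ₹25.72 per share

₹25.72 per share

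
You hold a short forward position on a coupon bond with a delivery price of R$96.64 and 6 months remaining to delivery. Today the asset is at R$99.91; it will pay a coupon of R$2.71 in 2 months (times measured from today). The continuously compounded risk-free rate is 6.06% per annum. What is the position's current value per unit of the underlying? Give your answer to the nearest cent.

PV(remaining coupons) I = 2.71·e^(−0.0606·2/12) = 2.6828
Current forward F = (S − I)·e^(rT) = (99.91 − 2.6828)·e^(0.0606·6/12) = 97.2272 × 1.030764 = 100.2183
Value (long) = (F − K)·e^(−rT) = (100.2183 − 96.64) × 0.970154 = 3.4715
Short position value = −(long value) = -R$3.47

-R$3.47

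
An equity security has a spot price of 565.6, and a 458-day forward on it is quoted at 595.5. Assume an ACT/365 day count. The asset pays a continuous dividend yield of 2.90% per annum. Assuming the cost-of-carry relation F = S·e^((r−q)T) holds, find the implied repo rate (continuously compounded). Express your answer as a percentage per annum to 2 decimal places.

7.01%

From F = S·e^((r−q)T): (r − q) = ln(F/S)/T
ln(595.5/565.6) = ln(1.052864) = 0.051514
(r − q) = 0.051514 / (458/365) = 0.041054
r = ln(F/S)/T + q = 0.041054 + 0.0290 = 0.070054
r = 7.01%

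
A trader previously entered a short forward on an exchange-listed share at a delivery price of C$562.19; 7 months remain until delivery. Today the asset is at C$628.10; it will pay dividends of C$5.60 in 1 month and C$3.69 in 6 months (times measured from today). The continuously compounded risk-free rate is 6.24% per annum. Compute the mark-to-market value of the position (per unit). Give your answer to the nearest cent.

PV(remaining dividends) I = 5.60·e^(−0.0624·1/12) + 3.69·e^(−0.0624·6/12) = 9.1476
Current forward F = (S − I)·e^(rT) = (628.10 − 9.1476)·e^(0.0624·7/12) = 618.9524 × 1.037071 = 641.8976
Value (long) = (F − K)·e^(−rT) = (641.8976 − 562.19) × 0.964255 = 76.8585
Short position value = −(long value) = -C$76.86

-C$76.86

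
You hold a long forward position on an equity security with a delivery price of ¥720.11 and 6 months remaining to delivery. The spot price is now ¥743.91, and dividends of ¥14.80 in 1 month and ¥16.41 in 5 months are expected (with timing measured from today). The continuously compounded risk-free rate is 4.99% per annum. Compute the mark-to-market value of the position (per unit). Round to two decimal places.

¥10.73

PV(remaining dividends) I = 14.80·e^(−0.0499·1/12) + 16.41·e^(−0.0499·5/12) = 30.8109
Current forward F = (S − I)·e^(rT) = (743.91 − 30.8109)·e^(0.0499·6/12) = 713.0991 × 1.025264 = 731.1148
Value (long) = (F − K)·e^(−rT) = (731.1148 − 720.11) × 0.975359 = 10.7336
Value = ¥10.73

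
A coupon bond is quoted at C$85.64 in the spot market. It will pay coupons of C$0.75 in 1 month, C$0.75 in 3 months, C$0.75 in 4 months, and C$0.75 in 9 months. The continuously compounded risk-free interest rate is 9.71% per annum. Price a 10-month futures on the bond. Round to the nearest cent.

C$89.71

PV(coupons) I = 0.75·e^(−0.0971·1/12) + 0.75·e^(−0.0971·3/12) + 0.75·e^(−0.0971·4/12) + 0.75·e^(−0.0971·9/12)
I = 0.7440 + 0.7320 + 0.7261 + 0.6973 = 2.8994
F = (S − I)·e^(rT) = (85.64 − 2.8994) · e^(0.0971·10/12)
= 82.7406 · e^0.080917 = 82.7406 × 1.084281 = C$89.71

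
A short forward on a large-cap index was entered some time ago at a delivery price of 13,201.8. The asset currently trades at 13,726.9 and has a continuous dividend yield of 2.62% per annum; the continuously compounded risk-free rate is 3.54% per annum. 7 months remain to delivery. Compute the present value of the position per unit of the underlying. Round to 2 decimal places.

-586.72

Current fair forward for the remaining 7 months: F = S·e^((r − q)·T), (r − q) = 0.0354 − 0.0262 = 0.0092
F = 13726.9 · e^(0.0092 × 7/12) = 13726.9 × 1.00538109 = 13800.7657
Value of long forward = (F − K)·e^(−rT) = (13800.7657 − 13201.8) · e^(−0.0354·7/12)
= 598.9657 × 0.97956175 = 586.72
Short position value = −(long value) = -586.72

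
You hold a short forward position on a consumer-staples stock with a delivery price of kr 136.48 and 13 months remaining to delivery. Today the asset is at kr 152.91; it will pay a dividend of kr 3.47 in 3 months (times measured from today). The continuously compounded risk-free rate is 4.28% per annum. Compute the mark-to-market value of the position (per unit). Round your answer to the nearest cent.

PV(remaining dividends) I = 3.47·e^(−0.0428·3/12) = 3.4331
Current forward F = (S − I)·e^(rT) = (152.91 − 3.4331)·e^(0.0428·13/12) = 149.4769 × 1.047458 = 156.5708
Value (long) = (F − K)·e^(−rT) = (156.5708 − 136.48) × 0.954692 = 19.1805
Short position value = −(long value) = -kr 19.18

-kr 19.18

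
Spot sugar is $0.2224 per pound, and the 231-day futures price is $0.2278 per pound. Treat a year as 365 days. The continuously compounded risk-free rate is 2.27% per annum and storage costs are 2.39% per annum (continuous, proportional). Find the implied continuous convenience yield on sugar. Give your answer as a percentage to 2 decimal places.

F = S·e^((r+u−y)T) ⇒ (r+u−y) = ln(F/S)/T
ln(0.2278/0.2224) = 0.023990; /T ⇒ 0.037906
y = r + u − ln(F/S)/T = 0.0227 + 0.0239 − 0.037906 = 0.008694
y = 0.87%

0.87%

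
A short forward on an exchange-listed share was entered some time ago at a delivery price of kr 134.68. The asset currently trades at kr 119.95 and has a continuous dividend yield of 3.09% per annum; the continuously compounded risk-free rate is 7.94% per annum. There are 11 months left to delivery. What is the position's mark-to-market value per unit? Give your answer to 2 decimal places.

kr 8.63

Current fair forward for the remaining 11 months: F = S·e^((r − q)·T), (r − q) = 0.0794 − 0.0309 = 0.0485
F = 119.95 · e^(0.0485 × 11/12) = 119.95 × 1.045461 = 125.4030
Value of long forward = (F − K)·e^(−rT) = (125.4030 − 134.68) · e^(−0.0794·11/12)
= -9.2770 × 0.929802 = -8.63
Short position value = −(long value) = kr 8.63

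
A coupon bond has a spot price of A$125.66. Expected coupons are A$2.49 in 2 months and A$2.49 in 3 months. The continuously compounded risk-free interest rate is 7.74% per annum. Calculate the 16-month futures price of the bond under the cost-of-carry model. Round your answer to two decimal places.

PV(coupons) I = 2.49·e^(−0.0774·2/12) + 2.49·e^(−0.0774·3/12)
I = 2.4581 + 2.4423 = 4.9004
F = (S − I)·e^(rT) = (125.66 − 4.9004) · e^(0.0774·16/12)
= 120.7596 · e^0.103200 = 120.7596 × 1.108713 = A$133.89

A$133.89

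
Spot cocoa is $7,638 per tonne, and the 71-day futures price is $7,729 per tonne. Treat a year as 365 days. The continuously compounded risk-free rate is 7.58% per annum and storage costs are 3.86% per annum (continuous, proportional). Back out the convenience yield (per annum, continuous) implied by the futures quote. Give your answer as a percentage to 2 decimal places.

5.35%

F = S·e^((r+u−y)T) ⇒ (r+u−y) = ln(F/S)/T
ln(7729/7638) = 0.011844; /T ⇒ 0.060888
y = r + u − ln(F/S)/T = 0.0758 + 0.0386 − 0.060888 = 0.053512
y = 5.35%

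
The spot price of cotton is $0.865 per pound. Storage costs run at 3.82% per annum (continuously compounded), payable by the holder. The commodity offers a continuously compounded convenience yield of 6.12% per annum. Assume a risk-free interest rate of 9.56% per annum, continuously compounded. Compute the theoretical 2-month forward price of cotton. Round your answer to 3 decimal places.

$0.876 per pound

Net carry = r + u − y = 0.0956 + 0.0382 − 0.0612 = 0.0726
F = S·e^((r+u−y)T) = 0.865 · e^(0.0726 × 2/12) = 0.865 · e^0.012100
= 0.865 × 1.012174 = $0.876 per pound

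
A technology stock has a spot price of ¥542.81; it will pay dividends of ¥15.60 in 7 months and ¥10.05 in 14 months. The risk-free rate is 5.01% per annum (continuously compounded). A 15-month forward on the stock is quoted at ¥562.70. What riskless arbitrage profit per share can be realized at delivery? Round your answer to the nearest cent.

¥11.03 per share

PV(dividends) I = 15.60·e^(−0.0501·7/12) + 10.05·e^(−0.0501·14/12) = 24.6301
Fair forward F* = (S − I)·e^(rT) = (542.81 − 24.6301)·e^0.062625 = 518.1799 × 1.064628 = 551.6688
Market ¥562.70 > fair 551.6688: forward overpriced → cash-and-carry (borrow at r, buy the stock and collect the dividends, short the forward).
Profit at T = |F_mkt − F*| = |562.70 − 551.6688| = ¥11.03 per share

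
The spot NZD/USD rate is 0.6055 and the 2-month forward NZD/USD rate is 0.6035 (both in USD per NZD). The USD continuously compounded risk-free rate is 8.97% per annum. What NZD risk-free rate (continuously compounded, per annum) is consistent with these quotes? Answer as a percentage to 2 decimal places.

F = S·e^((r_USD − r_NZD)T) ⇒ r_NZD = r_USD − ln(F/S)/T
ln(0.6035/0.6055) = -0.003309; /(2/12) = -0.019854
r_NZD = 0.0897 + 0.019854 = 0.109554
r_NZD = 10.96%

10.96%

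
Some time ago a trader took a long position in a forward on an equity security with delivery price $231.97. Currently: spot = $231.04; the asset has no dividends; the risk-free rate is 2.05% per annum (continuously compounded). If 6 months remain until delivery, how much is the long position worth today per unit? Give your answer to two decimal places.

Current fair forward for the remaining 6 months: F = S·e^(r·T), r = 0.0205
F = 231.04 · e^(0.0205 × 6/12) = 231.04 × 1.010303 = 233.4204
Value of long forward = (F − K)·e^(−rT) = (233.4204 − 231.97) · e^(−0.0205·6/12)
= 1.4504 × 0.989802 = 1.44

$1.44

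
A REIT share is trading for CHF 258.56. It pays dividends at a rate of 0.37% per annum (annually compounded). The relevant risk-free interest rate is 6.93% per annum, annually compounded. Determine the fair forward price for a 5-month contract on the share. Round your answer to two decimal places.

F = S · (1+r)^T / (1+q)^T
= 258.56 × 1.028312 / 1.001540 = 258.56 × 1.026731
F = CHF 265.47

CHF 265.47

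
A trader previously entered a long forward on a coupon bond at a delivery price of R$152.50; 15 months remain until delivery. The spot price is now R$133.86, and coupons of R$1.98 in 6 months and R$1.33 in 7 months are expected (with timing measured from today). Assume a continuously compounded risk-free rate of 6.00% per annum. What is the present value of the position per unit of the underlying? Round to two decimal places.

PV(remaining coupons) I = 1.98·e^(−0.0600·6/12) + 1.33·e^(−0.0600·7/12) = 3.2057
Current forward F = (S − I)·e^(rT) = (133.86 − 3.2057)·e^(0.0600·15/12) = 130.6543 × 1.077884 = 140.8302
Value (long) = (F − K)·e^(−rT) = (140.8302 − 152.50) × 0.927743 = -10.8266
Value = -R$10.83

-R$10.83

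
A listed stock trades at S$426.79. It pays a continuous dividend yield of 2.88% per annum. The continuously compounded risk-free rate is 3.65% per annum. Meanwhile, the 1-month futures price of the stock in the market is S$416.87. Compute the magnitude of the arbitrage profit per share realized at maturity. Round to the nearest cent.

Fair futures: F* = S·e^(carry·T), with carry = (r − q) = 0.0365 − 0.0288 = 0.0077
F* = 426.79 · e^(0.0077 × 1/12) = 426.79 · e^0.000642 = 426.79 × 1.000642 = S$427.0640
Market S$416.87 < fair S$427.0640: forward underpriced → reverse cash-and-carry (short spot, go long the forward).
At maturity, profit = |F_mkt − F*| = |416.87 − 427.0640| = S$10.19 per share

S$10.19 per share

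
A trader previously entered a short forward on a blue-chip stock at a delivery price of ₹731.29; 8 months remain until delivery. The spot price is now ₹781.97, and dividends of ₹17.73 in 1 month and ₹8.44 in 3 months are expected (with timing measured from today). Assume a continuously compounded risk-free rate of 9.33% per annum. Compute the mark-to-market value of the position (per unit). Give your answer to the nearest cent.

-₹68.94

PV(remaining dividends) I = 17.73·e^(−0.0933·1/12) + 8.44·e^(−0.0933·3/12) = 25.8381
Current forward F = (S − I)·e^(rT) = (781.97 − 25.8381)·e^(0.0933·8/12) = 756.1319 × 1.064175 = 804.6567
Value (long) = (F − K)·e^(−rT) = (804.6567 − 731.29) × 0.939695 = 68.9423
Short position value = −(long value) = -₹68.94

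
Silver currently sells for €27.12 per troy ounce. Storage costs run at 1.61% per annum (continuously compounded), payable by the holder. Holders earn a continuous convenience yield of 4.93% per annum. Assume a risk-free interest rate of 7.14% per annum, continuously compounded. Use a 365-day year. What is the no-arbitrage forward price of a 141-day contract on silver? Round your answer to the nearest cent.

Net carry = r + u − y = 0.0714 + 0.0161 − 0.0493 = 0.0382
F = S·e^((r+u−y)T) = 27.12 · e^(0.0382 × 141/365) = 27.12 · e^0.014757
= 27.12 × 1.014866 = €27.52 per troy ounce

€27.52 per troy ounce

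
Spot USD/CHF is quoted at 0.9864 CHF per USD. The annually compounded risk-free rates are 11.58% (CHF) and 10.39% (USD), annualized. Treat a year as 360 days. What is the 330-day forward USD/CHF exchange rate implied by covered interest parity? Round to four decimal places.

0.9961

By covered interest parity, F = S · (1+r_CHF)^T / (1+r_USD)^T
= 0.9864 × 1.105658 / 1.094844 = 0.9864 × 1.009877
F = 0.9961 CHF per USD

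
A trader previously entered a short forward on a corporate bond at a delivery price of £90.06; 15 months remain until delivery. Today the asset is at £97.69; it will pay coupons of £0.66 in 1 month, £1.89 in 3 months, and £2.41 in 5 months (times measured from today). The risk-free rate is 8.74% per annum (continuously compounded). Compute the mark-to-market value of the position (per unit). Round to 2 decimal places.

-£12.12

PV(remaining coupons) I = 0.66·e^(−0.0874·1/12) + 1.89·e^(−0.0874·3/12) + 2.41·e^(−0.0874·5/12) = 4.8282
Current forward F = (S − I)·e^(rT) = (97.69 − 4.8282)·e^(0.0874·15/12) = 92.8618 × 1.115441 = 103.5819
Value (long) = (F − K)·e^(−rT) = (103.5819 − 90.06) × 0.896506 = 12.1225
Short position value = −(long value) = -£12.12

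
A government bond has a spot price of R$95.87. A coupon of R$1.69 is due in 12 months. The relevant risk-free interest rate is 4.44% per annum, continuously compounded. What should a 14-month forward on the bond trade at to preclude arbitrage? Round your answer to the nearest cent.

PV(coupons) I = 1.69·e^(−0.0444·12/12)
I = 1.6166
F = (S − I)·e^(rT) = (95.87 − 1.6166) · e^(0.0444·14/12)
= 94.2534 · e^0.051800 = 94.2534 × 1.053165 = R$99.26

R$99.26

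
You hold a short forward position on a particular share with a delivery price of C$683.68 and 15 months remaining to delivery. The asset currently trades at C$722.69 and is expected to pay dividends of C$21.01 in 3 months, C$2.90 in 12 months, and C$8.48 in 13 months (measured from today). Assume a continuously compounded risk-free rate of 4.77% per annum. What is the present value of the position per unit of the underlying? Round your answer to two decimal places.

PV(remaining dividends) I = 21.01·e^(−0.0477·3/12) + 2.90·e^(−0.0477·12/12) + 8.48·e^(−0.0477·13/12) = 31.5788
Current forward F = (S − I)·e^(rT) = (722.69 − 31.5788)·e^(0.0477·15/12) = 691.1112 × 1.061438 = 733.5717
Value (long) = (F − K)·e^(−rT) = (733.5717 − 683.68) × 0.942118 = 47.0039
Short position value = −(long value) = -C$47.00

-C$47.00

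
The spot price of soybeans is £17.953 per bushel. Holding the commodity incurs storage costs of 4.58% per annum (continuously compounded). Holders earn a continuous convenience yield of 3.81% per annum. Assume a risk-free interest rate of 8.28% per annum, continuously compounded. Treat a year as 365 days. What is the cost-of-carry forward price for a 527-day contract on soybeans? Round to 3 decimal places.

£20.459 per bushel

Net carry = r + u − y = 0.0828 + 0.0458 − 0.0381 = 0.0905
F = S·e^((r+u−y)T) = 17.953 · e^(0.0905 × 527/365) = 17.953 · e^0.130667
= 17.953 × 1.139588 = £20.459 per bushel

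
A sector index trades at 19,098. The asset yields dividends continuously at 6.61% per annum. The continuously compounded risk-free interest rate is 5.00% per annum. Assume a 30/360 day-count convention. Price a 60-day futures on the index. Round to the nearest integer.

19,047

F = S·e^((r − q)T) = 19098 · e^((0.0500 − 0.0661) × 60/360)
= 19098 · e^-0.002683 = 19098 × 0.997321
F = 19,047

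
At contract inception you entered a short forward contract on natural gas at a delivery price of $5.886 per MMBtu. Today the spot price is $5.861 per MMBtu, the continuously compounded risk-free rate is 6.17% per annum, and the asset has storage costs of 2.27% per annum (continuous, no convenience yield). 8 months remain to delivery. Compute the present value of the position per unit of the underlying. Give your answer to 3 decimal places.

-$0.302 per MMBtu

Current fair forward for the remaining 8 months: F = S·e^((r + u)·T), (r + u) = 0.0617 + 0.0227 = 0.0844
F = 5.861 · e^(0.0844 × 8/12) = 5.861 × 1.057880 = 6.2002
Value of long forward = (F − K)·e^(−rT) = (6.2002 − 5.886) · e^(−0.0617·8/12)
= 0.3142 × 0.959701 = 0.302
Short position value = −(long value) = -$0.302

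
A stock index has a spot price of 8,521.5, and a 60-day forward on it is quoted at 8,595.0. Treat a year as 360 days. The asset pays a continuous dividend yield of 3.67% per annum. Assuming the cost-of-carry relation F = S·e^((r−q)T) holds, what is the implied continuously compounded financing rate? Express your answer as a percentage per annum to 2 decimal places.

8.82%

From F = S·e^((r−q)T): (r − q) = ln(F/S)/T
ln(8595.0/8521.5) = ln(1.008625) = 0.008588
(r − q) = 0.008588 / (60/360) = 0.051528
r = ln(F/S)/T + q = 0.051528 + 0.0367 = 0.088228
r = 8.82%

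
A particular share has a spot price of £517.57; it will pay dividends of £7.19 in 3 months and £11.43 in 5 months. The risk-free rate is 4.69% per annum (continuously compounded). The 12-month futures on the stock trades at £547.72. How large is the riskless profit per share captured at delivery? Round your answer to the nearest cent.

£24.49 per share

PV(dividends) I = 7.19·e^(−0.0469·3/12) + 11.43·e^(−0.0469·5/12) = 18.3150
Fair futures F* = (S − I)·e^(rT) = (517.57 − 18.3150)·e^0.046900 = 499.2550 × 1.048017 = 523.2277
Market £547.72 > fair 523.2277: forward overpriced → cash-and-carry (borrow at r, buy the stock and collect the dividends, short the forward).
Profit at T = |F_mkt − F*| = |547.72 − 523.2277| = £24.49 per share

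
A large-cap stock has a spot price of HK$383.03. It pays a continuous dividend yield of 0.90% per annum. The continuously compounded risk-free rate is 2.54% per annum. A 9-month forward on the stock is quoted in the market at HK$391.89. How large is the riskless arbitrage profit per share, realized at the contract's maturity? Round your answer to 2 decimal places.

Fair forward: F* = S·e^(carry·T), with carry = (r − q) = 0.0254 − 0.0090 = 0.0164
F* = 383.03 · e^(0.0164 × 9/12) = 383.03 · e^0.012300 = 383.03 × 1.012376 = HK$387.7704
Market HK$391.89 > fair HK$387.7704: forward overpriced → cash-and-carry (buy spot, short the forward).
At maturity, profit = |F_mkt − F*| = |391.89 − 387.7704| = HK$4.12 per share

HK$4.12 per share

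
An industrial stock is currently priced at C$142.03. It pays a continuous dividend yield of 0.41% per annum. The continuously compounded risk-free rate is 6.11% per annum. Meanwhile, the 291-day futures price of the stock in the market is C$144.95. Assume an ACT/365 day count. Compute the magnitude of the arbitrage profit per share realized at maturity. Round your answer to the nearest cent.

Fair futures: F* = S·e^(carry·T), with carry = (r − q) = 0.0611 − 0.0041 = 0.0570
F* = 142.03 · e^(0.0570 × 291/365) = 142.03 · e^0.045444 = 142.03 × 1.046492 = C$148.6333
Market C$144.95 < fair C$148.6333: forward underpriced → reverse cash-and-carry (short spot, go long the forward).
At maturity, profit = |F_mkt − F*| = |144.95 − 148.6333| = C$3.68 per share

C$3.68 per share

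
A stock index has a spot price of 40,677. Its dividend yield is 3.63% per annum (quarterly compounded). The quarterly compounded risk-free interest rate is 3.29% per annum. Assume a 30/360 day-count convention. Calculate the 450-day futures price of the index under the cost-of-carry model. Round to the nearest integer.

F = S · (1+r/4)^(4T) / (1+q/4)^(4T)
= 40677 × 1.041807 / 1.046206 = 40677 × 0.995795
F = 40,506

40,506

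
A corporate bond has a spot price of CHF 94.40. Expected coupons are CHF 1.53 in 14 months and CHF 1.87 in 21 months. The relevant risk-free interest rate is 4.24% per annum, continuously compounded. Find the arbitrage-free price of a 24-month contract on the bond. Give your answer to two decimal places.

PV(coupons) I = 1.53·e^(−0.0424·14/12) + 1.87·e^(−0.0424·21/12)
I = 1.4562 + 1.7363 = 3.1925
F = (S − I)·e^(rT) = (94.40 − 3.1925) · e^(0.0424·24/12)
= 91.2075 · e^0.084800 = 91.2075 × 1.088499 = CHF 99.28

CHF 99.28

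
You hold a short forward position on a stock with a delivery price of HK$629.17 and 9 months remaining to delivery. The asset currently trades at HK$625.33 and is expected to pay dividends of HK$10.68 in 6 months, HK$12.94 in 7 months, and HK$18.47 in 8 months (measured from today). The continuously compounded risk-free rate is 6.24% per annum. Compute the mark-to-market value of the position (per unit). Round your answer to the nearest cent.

PV(remaining dividends) I = 10.68·e^(−0.0624·6/12) + 12.94·e^(−0.0624·7/12) + 18.47·e^(−0.0624·8/12) = 40.5468
Current forward F = (S − I)·e^(rT) = (625.33 − 40.5468)·e^(0.0624·9/12) = 584.7832 × 1.047912 = 612.8013
Value (long) = (F − K)·e^(−rT) = (612.8013 − 629.17) × 0.954278 = -15.6203
Short position value = −(long value) = HK$15.62

HK$15.62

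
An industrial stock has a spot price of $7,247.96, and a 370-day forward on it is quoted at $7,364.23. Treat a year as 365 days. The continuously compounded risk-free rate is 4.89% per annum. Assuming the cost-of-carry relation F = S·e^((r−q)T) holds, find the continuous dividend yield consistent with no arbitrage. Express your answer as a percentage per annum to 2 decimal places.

From F = S·e^((r−q)T): (r − q) = ln(F/S)/T
ln(7364.23/7247.96) = ln(1.016042) = 0.015915
(r − q) = 0.015915 / (370/365) = 0.015700
q = r − ln(F/S)/T = 0.0489 − 0.015700 = 0.033200
q = 3.32%

3.32%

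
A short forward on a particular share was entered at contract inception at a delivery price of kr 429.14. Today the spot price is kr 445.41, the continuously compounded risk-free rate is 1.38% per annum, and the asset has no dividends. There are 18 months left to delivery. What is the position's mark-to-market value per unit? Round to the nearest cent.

-kr 25.06

Current fair forward for the remaining 18 months: F = S·e^(r·T), r = 0.0138
F = 445.41 · e^(0.0138 × 18/12) = 445.41 × 1.020916 = 454.7262
Value of long forward = (F − K)·e^(−rT) = (454.7262 − 429.14) · e^(−0.0138·18/12)
= 25.5862 × 0.979513 = 25.06
Short position value = −(long value) = -kr 25.06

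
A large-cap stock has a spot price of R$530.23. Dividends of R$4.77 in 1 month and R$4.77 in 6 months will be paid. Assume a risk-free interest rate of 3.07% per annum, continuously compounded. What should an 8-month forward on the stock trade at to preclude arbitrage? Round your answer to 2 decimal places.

PV(dividends) I = 4.77·e^(−0.0307·1/12) + 4.77·e^(−0.0307·6/12)
I = 4.7578 + 4.6973 = 9.4551
F = (S − I)·e^(rT) = (530.23 − 9.4551) · e^(0.0307·8/12)
= 520.7749 · e^0.020467 = 520.7749 × 1.020678 = R$531.54

R$531.54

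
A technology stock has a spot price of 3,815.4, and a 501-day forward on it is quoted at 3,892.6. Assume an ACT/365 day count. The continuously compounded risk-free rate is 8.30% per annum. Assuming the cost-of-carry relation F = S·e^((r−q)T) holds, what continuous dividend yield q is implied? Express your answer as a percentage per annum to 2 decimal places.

6.84%

From F = S·e^((r−q)T): (r − q) = ln(F/S)/T
ln(3892.6/3815.4) = ln(1.020234) = 0.020032
(r − q) = 0.020032 / (501/365) = 0.014594
q = r − ln(F/S)/T = 0.0830 − 0.014594 = 0.068406
q = 6.84%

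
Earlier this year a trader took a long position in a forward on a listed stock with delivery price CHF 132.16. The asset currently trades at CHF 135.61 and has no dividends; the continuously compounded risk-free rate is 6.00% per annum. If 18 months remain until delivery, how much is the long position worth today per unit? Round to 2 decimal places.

CHF 14.82

Current fair forward for the remaining 18 months: F = S·e^(r·T), r = 0.0600
F = 135.61 · e^(0.0600 × 18/12) = 135.61 × 1.094174 = 148.3809
Value of long forward = (F − K)·e^(−rT) = (148.3809 − 132.16) · e^(−0.0600·18/12)
= 16.2209 × 0.913931 = 14.82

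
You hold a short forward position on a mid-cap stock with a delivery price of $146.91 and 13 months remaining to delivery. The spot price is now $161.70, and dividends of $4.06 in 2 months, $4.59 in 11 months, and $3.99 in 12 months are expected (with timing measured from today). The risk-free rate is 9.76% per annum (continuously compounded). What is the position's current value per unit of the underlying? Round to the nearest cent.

PV(remaining dividends) I = 4.06·e^(−0.0976·2/12) + 4.59·e^(−0.0976·11/12) + 3.99·e^(−0.0976·12/12) = 11.8107
Current forward F = (S − I)·e^(rT) = (161.70 − 11.8107)·e^(0.0976·13/12) = 149.8893 × 1.111525 = 166.6057
Value (long) = (F − K)·e^(−rT) = (166.6057 − 146.91) × 0.899665 = 17.7195
Short position value = −(long value) = -$17.72

-$17.72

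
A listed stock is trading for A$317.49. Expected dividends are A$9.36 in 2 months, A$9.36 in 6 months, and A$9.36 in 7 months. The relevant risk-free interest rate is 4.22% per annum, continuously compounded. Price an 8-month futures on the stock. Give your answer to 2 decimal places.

PV(dividends) I = 9.36·e^(−0.0422·2/12) + 9.36·e^(−0.0422·6/12) + 9.36·e^(−0.0422·7/12)
I = 9.2944 + 9.1646 + 9.1324 = 27.5914
F = (S − I)·e^(rT) = (317.49 − 27.5914) · e^(0.0422·8/12)
= 289.8986 · e^0.028133 = 289.8986 × 1.028532 = A$298.17

A$298.17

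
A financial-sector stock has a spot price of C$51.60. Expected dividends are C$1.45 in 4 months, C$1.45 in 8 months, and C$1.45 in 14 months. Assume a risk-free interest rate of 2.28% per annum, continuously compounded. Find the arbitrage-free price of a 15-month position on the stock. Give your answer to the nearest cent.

PV(dividends) I = 1.45·e^(−0.0228·4/12) + 1.45·e^(−0.0228·8/12) + 1.45·e^(−0.0228·14/12)
I = 1.4390 + 1.4281 + 1.4119 = 4.2790
F = (S − I)·e^(rT) = (51.60 − 4.2790) · e^(0.0228·15/12)
= 47.3210 · e^0.028500 = 47.3210 × 1.028910 = C$48.69

C$48.69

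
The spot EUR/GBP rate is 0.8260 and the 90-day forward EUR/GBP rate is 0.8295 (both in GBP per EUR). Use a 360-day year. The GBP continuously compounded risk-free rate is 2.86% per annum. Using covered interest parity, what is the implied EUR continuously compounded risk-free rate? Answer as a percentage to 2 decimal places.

1.17%

F = S·e^((r_GBP − r_EUR)T) ⇒ r_EUR = r_GBP − ln(F/S)/T
ln(0.8295/0.8260) = 0.004228; /(90/360) = 0.016912
r_EUR = 0.0286 − 0.016912 = 0.011688
r_EUR = 1.17%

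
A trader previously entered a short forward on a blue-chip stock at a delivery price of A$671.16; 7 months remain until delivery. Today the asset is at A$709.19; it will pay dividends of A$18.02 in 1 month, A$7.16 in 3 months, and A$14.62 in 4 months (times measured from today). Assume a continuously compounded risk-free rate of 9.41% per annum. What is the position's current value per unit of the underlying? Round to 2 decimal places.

-A$34.84

PV(remaining dividends) I = 18.02·e^(−0.0941·1/12) + 7.16·e^(−0.0941·3/12) + 14.62·e^(−0.0941·4/12) = 39.0413
Current forward F = (S − I)·e^(rT) = (709.19 − 39.0413)·e^(0.0941·7/12) = 670.1487 × 1.056426 = 707.9625
Value (long) = (F − K)·e^(−rT) = (707.9625 − 671.16) × 0.946588 = 34.8368
Short position value = −(long value) = -A$34.84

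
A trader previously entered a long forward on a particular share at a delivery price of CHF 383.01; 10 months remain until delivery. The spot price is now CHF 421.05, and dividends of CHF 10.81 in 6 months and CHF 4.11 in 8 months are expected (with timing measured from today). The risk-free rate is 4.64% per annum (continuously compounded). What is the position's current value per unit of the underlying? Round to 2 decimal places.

PV(remaining dividends) I = 10.81·e^(−0.0464·6/12) + 4.11·e^(−0.0464·8/12) = 14.5469
Current forward F = (S − I)·e^(rT) = (421.05 − 14.5469)·e^(0.0464·10/12) = 406.5031 × 1.039424 = 422.5291
Value (long) = (F − K)·e^(−rT) = (422.5291 − 383.01) × 0.962071 = 38.0202
Value = CHF 38.02

CHF 38.02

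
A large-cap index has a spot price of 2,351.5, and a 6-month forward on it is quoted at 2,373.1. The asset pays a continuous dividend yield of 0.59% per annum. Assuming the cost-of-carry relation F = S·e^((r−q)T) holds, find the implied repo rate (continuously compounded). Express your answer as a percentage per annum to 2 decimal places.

From F = S·e^((r−q)T): (r − q) = ln(F/S)/T
ln(2373.1/2351.5) = ln(1.009186) = 0.009144
(r − q) = 0.009144 / (6/12) = 0.018288
r = ln(F/S)/T + q = 0.018288 + 0.0059 = 0.024188
r = 2.42%

2.42%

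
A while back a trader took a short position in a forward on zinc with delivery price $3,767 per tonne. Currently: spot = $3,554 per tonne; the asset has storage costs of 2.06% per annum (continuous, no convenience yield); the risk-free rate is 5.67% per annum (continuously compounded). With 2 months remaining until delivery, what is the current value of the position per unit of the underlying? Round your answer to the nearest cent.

$165.35 per tonne

Current fair forward for the remaining 2 months: F = S·e^((r + u)·T), (r + u) = 0.0567 + 0.0206 = 0.0773
F = 3554 · e^(0.0773 × 2/12) = 3554 × 1.01296668 = 3600.0836
Value of long forward = (F − K)·e^(−rT) = (3600.0836 − 3767) · e^(−0.0567·2/12)
= -166.9164 × 0.99059451 = -165.35
Short position value = −(long value) = $165.35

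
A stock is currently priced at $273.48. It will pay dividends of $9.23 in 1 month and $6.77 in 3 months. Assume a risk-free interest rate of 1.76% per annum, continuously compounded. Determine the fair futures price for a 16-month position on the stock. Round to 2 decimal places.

PV(dividends) I = 9.23·e^(−0.0176·1/12) + 6.77·e^(−0.0176·3/12)
I = 9.2165 + 6.7403 = 15.9568
F = (S − I)·e^(rT) = (273.48 − 15.9568) · e^(0.0176·16/12)
= 257.5232 · e^0.023467 = 257.5232 × 1.023745 = $263.64

$263.64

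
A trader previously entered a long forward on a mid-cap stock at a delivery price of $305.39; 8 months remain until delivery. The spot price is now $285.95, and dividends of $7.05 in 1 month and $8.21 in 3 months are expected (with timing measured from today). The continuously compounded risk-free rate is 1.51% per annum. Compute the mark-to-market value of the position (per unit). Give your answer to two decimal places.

-$31.60

PV(remaining dividends) I = 7.05·e^(−0.0151·1/12) + 8.21·e^(−0.0151·3/12) = 15.2202
Current forward F = (S − I)·e^(rT) = (285.95 − 15.2202)·e^(0.0151·8/12) = 270.7298 × 1.010118 = 273.4690
Value (long) = (F − K)·e^(−rT) = (273.4690 − 305.39) × 0.989984 = -31.6013
Value = -$31.60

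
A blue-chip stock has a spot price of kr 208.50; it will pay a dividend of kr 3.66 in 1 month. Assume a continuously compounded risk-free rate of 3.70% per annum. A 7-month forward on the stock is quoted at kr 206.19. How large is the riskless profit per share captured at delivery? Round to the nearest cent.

PV(dividends) I = 3.66·e^(−0.0370·1/12) = 3.6487
Fair forward F* = (S − I)·e^(rT) = (208.50 − 3.6487)·e^0.021583 = 204.8513 × 1.021818 = 209.3207
Market kr 206.19 < fair 209.3207: forward underpriced → reverse cash-and-carry (short the stock, invest proceeds at r, pay the dividends, go long the forward).
Profit at T = |F_mkt − F*| = |206.19 − 209.3207| = kr 3.13 per share

kr 3.13 per share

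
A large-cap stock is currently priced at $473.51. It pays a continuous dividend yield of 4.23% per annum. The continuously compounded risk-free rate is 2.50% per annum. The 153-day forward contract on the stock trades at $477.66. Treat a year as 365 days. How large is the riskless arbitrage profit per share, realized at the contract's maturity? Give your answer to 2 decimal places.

Fair forward: F* = S·e^(carry·T), with carry = (r − q) = 0.0250 − 0.0423 = -0.0173
F* = 473.51 · e^(-0.0173 × 153/365) = 473.51 · e^-0.007252 = 473.51 × 0.992774 = $470.0884
Market $477.66 > fair $470.0884: forward overpriced → cash-and-carry (buy spot, short the forward).
At maturity, profit = |F_mkt − F*| = |477.66 − 470.0884| = $7.57 per share

$7.57 per share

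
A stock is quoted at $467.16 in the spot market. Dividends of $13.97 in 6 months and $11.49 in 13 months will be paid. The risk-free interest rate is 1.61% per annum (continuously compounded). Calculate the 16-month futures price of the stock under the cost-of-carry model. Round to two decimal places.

$451.60

PV(dividends) I = 13.97·e^(−0.0161·6/12) + 11.49·e^(−0.0161·13/12)
I = 13.8580 + 11.2913 = 25.1493
F = (S − I)·e^(rT) = (467.16 − 25.1493) · e^(0.0161·16/12)
= 442.0107 · e^0.021467 = 442.0107 × 1.021699 = $451.60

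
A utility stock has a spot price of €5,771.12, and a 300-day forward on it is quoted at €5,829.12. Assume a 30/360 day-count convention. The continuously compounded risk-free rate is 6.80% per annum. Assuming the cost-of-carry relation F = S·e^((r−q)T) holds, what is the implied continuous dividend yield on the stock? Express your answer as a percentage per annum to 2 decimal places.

5.60%

From F = S·e^((r−q)T): (r − q) = ln(F/S)/T
ln(5829.12/5771.12) = ln(1.010050) = 0.010000
(r − q) = 0.010000 / (300/360) = 0.012000
q = r − ln(F/S)/T = 0.0680 − 0.012000 = 0.056000
q = 5.60%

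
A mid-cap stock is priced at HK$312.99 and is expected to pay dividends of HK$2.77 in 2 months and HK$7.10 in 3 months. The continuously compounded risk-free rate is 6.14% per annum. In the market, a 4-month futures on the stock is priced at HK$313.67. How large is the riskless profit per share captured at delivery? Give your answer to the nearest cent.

HK$4.14 per share

PV(dividends) I = 2.77·e^(−0.0614·2/12) + 7.10·e^(−0.0614·3/12) = 9.7336
Fair futures F* = (S − I)·e^(rT) = (312.99 − 9.7336)·e^0.020467 = 303.2564 × 1.020678 = 309.5271
Market HK$313.67 > fair 309.5271: forward overpriced → cash-and-carry (borrow at r, buy the stock and collect the dividends, short the forward).
Profit at T = |F_mkt − F*| = |313.67 − 309.5271| = HK$4.14 per share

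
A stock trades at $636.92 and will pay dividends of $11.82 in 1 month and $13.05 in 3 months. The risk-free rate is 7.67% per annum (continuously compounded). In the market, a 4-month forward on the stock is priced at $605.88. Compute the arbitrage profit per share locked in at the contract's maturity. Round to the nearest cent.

$22.35 per share

PV(dividends) I = 11.82·e^(−0.0767·1/12) + 13.05·e^(−0.0767·3/12) = 24.5468
Fair forward F* = (S − I)·e^(rT) = (636.92 − 24.5468)·e^0.025567 = 612.3732 × 1.025897 = 628.2318
Market $605.88 < fair 628.2318: forward underpriced → reverse cash-and-carry (short the stock, invest proceeds at r, pay the dividends, go long the forward).
Profit at T = |F_mkt − F*| = |605.88 − 628.2318| = $22.35 per share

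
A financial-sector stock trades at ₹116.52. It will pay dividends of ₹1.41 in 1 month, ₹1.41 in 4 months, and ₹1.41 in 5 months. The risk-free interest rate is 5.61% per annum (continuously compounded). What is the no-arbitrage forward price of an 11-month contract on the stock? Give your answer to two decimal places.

₹118.28

PV(dividends) I = 1.41·e^(−0.0561·1/12) + 1.41·e^(−0.0561·4/12) + 1.41·e^(−0.0561·5/12)
I = 1.4034 + 1.3839 + 1.3774 = 4.1647
F = (S − I)·e^(rT) = (116.52 − 4.1647) · e^(0.0561·11/12)
= 112.3553 · e^0.051425 = 112.3553 × 1.052770 = ₹118.28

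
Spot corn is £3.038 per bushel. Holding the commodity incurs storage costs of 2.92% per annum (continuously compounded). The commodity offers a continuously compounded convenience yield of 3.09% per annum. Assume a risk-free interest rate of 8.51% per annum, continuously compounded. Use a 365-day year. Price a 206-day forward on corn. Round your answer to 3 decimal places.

£3.184 per bushel

Net carry = r + u − y = 0.0851 + 0.0292 − 0.0309 = 0.0834
F = S·e^((r+u−y)T) = 3.038 · e^(0.0834 × 206/365) = 3.038 · e^0.047070
= 3.038 × 1.048195 = £3.184 per bushel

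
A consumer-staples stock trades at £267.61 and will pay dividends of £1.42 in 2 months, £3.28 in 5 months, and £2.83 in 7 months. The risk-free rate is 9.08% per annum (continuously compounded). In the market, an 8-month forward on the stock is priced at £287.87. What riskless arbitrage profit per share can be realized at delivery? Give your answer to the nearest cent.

£11.25 per share

PV(dividends) I = 1.42·e^(−0.0908·2/12) + 3.28·e^(−0.0908·5/12) + 2.83·e^(−0.0908·7/12) = 7.2409
Fair forward F* = (S − I)·e^(rT) = (267.61 − 7.2409)·e^0.060533 = 260.3691 × 1.062403 = 276.6169
Market £287.87 > fair 276.6169: forward overpriced → cash-and-carry (borrow at r, buy the stock and collect the dividends, short the forward).
Profit at T = |F_mkt − F*| = |287.87 − 276.6169| = £11.25 per share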